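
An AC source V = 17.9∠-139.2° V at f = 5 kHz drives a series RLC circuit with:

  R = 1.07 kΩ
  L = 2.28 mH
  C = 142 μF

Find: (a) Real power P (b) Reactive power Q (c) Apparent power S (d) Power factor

Step 1 — Angular frequency: ω = 2π·f = 2π·5000 = 3.142e+04 rad/s.
Step 2 — Component impedances:
  R: Z = R = 1070 Ω
  L: Z = jωL = j·3.142e+04·0.00228 = 0 + j71.63 Ω
  C: Z = 1/(jωC) = -j/(ω·C) = 0 - j0.2242 Ω
Step 3 — Series combination: Z_total = R + L + C = 1070 + j71.4 Ω = 1072∠3.8° Ω.
Step 4 — Source phasor: V = 17.9∠-139.2° V = -13.55 - j11.7 V.
Step 5 — Current: I = V / Z = -0.01333 - j0.01004 A = 0.01669∠-143.0° A.
Step 6 — Complex power: S = V·I* = 0.2981 + j0.01989 VA.
Step 7 — Real power: P = Re(S) = 0.2981 W.
Step 8 — Reactive power: Q = Im(S) = 0.01989 VAR.
Step 9 — Apparent power: |S| = 0.2988 VA.
Step 10 — Power factor: PF = P/|S| = 0.9978 (lagging).

(a) P = 0.2981 W  (b) Q = 0.01989 VAR  (c) S = 0.2988 VA  (d) PF = 0.9978 (lagging)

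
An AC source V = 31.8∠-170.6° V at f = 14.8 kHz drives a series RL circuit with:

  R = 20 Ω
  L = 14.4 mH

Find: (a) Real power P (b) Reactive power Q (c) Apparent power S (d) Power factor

Step 1 — Angular frequency: ω = 2π·f = 2π·1.48e+04 = 9.299e+04 rad/s.
Step 2 — Component impedances:
  R: Z = R = 20 Ω
  L: Z = jωL = j·9.299e+04·0.0144 = 0 + j1339 Ω
Step 3 — Series combination: Z_total = R + L = 20 + j1339 Ω = 1339∠89.1° Ω.
Step 4 — Source phasor: V = 31.8∠-170.6° V = -31.37 - j5.194 V.
Step 5 — Current: I = V / Z = -0.004228 + j0.02337 A = 0.02375∠100.3° A.
Step 6 — Complex power: S = V·I* = 0.01128 + j0.755 VA.
Step 7 — Real power: P = Re(S) = 0.01128 W.
Step 8 — Reactive power: Q = Im(S) = 0.755 VAR.
Step 9 — Apparent power: |S| = 0.7551 VA.
Step 10 — Power factor: PF = P/|S| = 0.01493 (lagging).

(a) P = 0.01128 W  (b) Q = 0.755 VAR  (c) S = 0.7551 VA  (d) PF = 0.01493 (lagging)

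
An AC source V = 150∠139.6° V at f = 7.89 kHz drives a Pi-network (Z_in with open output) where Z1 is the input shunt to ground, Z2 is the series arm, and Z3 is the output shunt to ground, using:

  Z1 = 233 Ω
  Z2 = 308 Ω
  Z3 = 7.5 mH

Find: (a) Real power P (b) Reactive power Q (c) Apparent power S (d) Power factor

Step 1 — Angular frequency: ω = 2π·f = 2π·7890 = 4.957e+04 rad/s.
Step 2 — Component impedances:
  Z1: Z = R = 233 Ω
  Z2: Z = R = 308 Ω
  Z3: Z = jωL = j·4.957e+04·0.0075 = 0 + j371.8 Ω
Step 3 — With open output, the series arm Z2 and the output shunt Z3 appear in series to ground: Z2 + Z3 = 308 + j371.8 Ω.
Step 4 — Parallel with input shunt Z1: Z_in = Z1 || (Z2 + Z3) = 164.8 + j46.84 Ω = 171.4∠15.9° Ω.
Step 5 — Source phasor: V = 150∠139.6° V = -114.2 + j97.22 V.
Step 6 — Current: I = V / Z = -0.4861 + j0.7279 A = 0.8753∠123.7° A.
Step 7 — Complex power: S = V·I* = 126.3 + j35.89 VA.
Step 8 — Real power: P = Re(S) = 126.3 W.
Step 9 — Reactive power: Q = Im(S) = 35.89 VAR.
Step 10 — Apparent power: |S| = 131.3 VA.
Step 11 — Power factor: PF = P/|S| = 0.9619 (lagging).

(a) P = 126.3 W  (b) Q = 35.89 VAR  (c) S = 131.3 VA  (d) PF = 0.9619 (lagging)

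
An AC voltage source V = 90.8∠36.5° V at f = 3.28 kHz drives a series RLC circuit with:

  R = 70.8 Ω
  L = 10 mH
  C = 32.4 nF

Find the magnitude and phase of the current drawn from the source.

Step 1 — Angular frequency: ω = 2π·f = 2π·3280 = 2.061e+04 rad/s.
Step 2 — Component impedances:
  R: Z = R = 70.8 Ω
  L: Z = jωL = j·2.061e+04·0.01 = 0 + j206.1 Ω
  C: Z = 1/(jωC) = -j/(ω·C) = 0 - j1498 Ω
Step 3 — Series combination: Z_total = R + L + C = 70.8 - j1292 Ω = 1293∠-86.9° Ω.
Step 4 — Source phasor: V = 90.8∠36.5° V = 72.99 + j54.01 V.
Step 5 — Ohm's law: I = V / Z_total = (72.99 + j54.01) / (70.8 - j1292) = -0.0386 + j0.05863 A.
Step 6 — Convert to polar: |I| = 0.0702 A, ∠I = 123.4°.

I = 0.0702∠123.4° A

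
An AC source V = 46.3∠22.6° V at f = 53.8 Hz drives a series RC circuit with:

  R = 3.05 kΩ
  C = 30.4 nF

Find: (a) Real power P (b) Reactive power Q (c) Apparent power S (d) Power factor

Step 1 — Angular frequency: ω = 2π·f = 2π·53.8 = 338 rad/s.
Step 2 — Component impedances:
  R: Z = R = 3050 Ω
  C: Z = 1/(jωC) = -j/(ω·C) = 0 - j9.731e+04 Ω
Step 3 — Series combination: Z_total = R + C = 3050 - j9.731e+04 Ω = 9.736e+04∠-88.2° Ω.
Step 4 — Source phasor: V = 46.3∠22.6° V = 42.74 + j17.79 V.
Step 5 — Current: I = V / Z = -0.0001689 + j0.0004445 A = 0.0004756∠110.8° A.
Step 6 — Complex power: S = V·I* = 0.0006898 - j0.02201 VA.
Step 7 — Real power: P = Re(S) = 0.0006898 W.
Step 8 — Reactive power: Q = Im(S) = -0.02201 VAR.
Step 9 — Apparent power: |S| = 0.02202 VA.
Step 10 — Power factor: PF = P/|S| = 0.03133 (leading).

(a) P = 0.0006898 W  (b) Q = -0.02201 VAR  (c) S = 0.02202 VA  (d) PF = 0.03133 (leading)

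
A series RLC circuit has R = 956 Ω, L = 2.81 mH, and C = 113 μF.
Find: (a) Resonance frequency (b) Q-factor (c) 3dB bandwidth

Step 1 — Resonance: ω₀ = 1/√(LC) = 1/√(0.00281·0.000113) = 1775 rad/s.
Step 2 — f₀ = ω₀/(2π) = 282.4 Hz.
Step 3 — Series Q: Q = ω₀L/R = 1775·0.00281/956 = 0.005216.
Step 4 — Bandwidth: Δω = ω₀/Q = 3.402e+05 rad/s; BW = Δω/(2π) = 5.415e+04 Hz.

(a) f₀ = 282.4 Hz  (b) Q = 0.005216  (c) BW = 5.415e+04 Hz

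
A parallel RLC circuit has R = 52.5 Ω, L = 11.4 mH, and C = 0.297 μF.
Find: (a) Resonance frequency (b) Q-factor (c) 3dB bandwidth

Step 1 — Resonance: ω₀ = 1/√(LC) = 1/√(0.0114·2.97e-07) = 1.719e+04 rad/s.
Step 2 — f₀ = ω₀/(2π) = 2735 Hz.
Step 3 — Parallel Q: Q = R/(ω₀L) = 52.5/(1.719e+04·0.0114) = 0.268.
Step 4 — Bandwidth: Δω = ω₀/Q = 6.413e+04 rad/s; BW = Δω/(2π) = 1.021e+04 Hz.

(a) f₀ = 2735 Hz  (b) Q = 0.268  (c) BW = 1.021e+04 Hz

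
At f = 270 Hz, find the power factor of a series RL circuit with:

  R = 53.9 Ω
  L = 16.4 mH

Step 1 — Angular frequency: ω = 2π·f = 2π·270 = 1696 rad/s.
Step 2 — Component impedances:
  R: Z = R = 53.9 Ω
  L: Z = jωL = j·1696·0.0164 = 0 + j27.82 Ω
Step 3 — Series combination: Z_total = R + L = 53.9 + j27.82 Ω = 60.66∠27.3° Ω.
Step 4 — Power factor: PF = cos(φ) = Re(Z)/|Z| = 53.9/60.66 = 0.8886.
Step 5 — Type: Im(Z) = 27.82 ⇒ lagging (phase φ = 27.3°).

PF = 0.8886 (lagging, φ = 27.3°)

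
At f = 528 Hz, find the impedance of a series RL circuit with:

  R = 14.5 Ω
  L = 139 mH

Step 1 — Angular frequency: ω = 2π·f = 2π·528 = 3318 rad/s.
Step 2 — Component impedances:
  R: Z = R = 14.5 Ω
  L: Z = jωL = j·3318·0.139 = 0 + j461.1 Ω
Step 3 — Series combination: Z_total = R + L = 14.5 + j461.1 Ω = 461.4∠88.2° Ω.

Z = 14.5 + j461.1 Ω = 461.4∠88.2° Ω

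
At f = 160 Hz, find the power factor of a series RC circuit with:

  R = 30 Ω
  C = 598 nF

Step 1 — Angular frequency: ω = 2π·f = 2π·160 = 1005 rad/s.
Step 2 — Component impedances:
  R: Z = R = 30 Ω
  C: Z = 1/(jωC) = -j/(ω·C) = 0 - j1663 Ω
Step 3 — Series combination: Z_total = R + C = 30 - j1663 Ω = 1664∠-89.0° Ω.
Step 4 — Power factor: PF = cos(φ) = Re(Z)/|Z| = 30/1664 = 0.01803.
Step 5 — Type: Im(Z) = -1663 ⇒ leading (phase φ = -89.0°).

PF = 0.01803 (leading, φ = -89.0°)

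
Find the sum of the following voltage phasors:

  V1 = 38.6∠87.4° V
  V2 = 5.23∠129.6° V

Step 1 — Convert each phasor to rectangular form:
  V1 = 38.6·(cos(87.4°) + j·sin(87.4°)) = 1.751 + j38.56 V
  V2 = 5.23·(cos(129.6°) + j·sin(129.6°)) = -3.334 + j4.03 V
Step 2 — Sum components: V_total = -1.583 + j42.59 V.
Step 3 — Convert to polar: |V_total| = 42.62 V, ∠V_total = 92.1°.

V_total = 42.62∠92.1° V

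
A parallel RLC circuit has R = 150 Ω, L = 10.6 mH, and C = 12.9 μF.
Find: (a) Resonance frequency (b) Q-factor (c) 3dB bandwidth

Step 1 — Resonance: ω₀ = 1/√(LC) = 1/√(0.0106·1.29e-05) = 2704 rad/s.
Step 2 — f₀ = ω₀/(2π) = 430.4 Hz.
Step 3 — Parallel Q: Q = R/(ω₀L) = 150/(2704·0.0106) = 5.233.
Step 4 — Bandwidth: Δω = ω₀/Q = 516.8 rad/s; BW = Δω/(2π) = 82.25 Hz.

(a) f₀ = 430.4 Hz  (b) Q = 5.233  (c) BW = 82.25 Hz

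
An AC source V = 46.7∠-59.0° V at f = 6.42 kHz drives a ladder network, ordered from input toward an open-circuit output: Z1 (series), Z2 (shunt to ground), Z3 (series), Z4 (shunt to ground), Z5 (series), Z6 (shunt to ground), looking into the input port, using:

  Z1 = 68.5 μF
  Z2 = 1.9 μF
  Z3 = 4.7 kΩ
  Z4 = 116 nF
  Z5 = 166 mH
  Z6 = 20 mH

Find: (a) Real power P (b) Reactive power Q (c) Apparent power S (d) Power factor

Step 1 — Angular frequency: ω = 2π·f = 2π·6420 = 4.034e+04 rad/s.
Step 2 — Component impedances:
  Z1: Z = 1/(jωC) = -j/(ω·C) = 0 - j0.3619 Ω
  Z2: Z = 1/(jωC) = -j/(ω·C) = 0 - j13.05 Ω
  Z3: Z = R = 4700 Ω
  Z4: Z = 1/(jωC) = -j/(ω·C) = 0 - j213.7 Ω
  Z5: Z = jωL = j·4.034e+04·0.166 = 0 + j6696 Ω
  Z6: Z = jωL = j·4.034e+04·0.02 = 0 + j806.8 Ω
Step 3 — Ladder network (open output): work backward from the far end, alternating series and parallel combinations. Z_in = 0.03613 - j13.41 Ω = 13.41∠-89.8° Ω.
Step 4 — Source phasor: V = 46.7∠-59.0° V = 24.05 - j40.03 V.
Step 5 — Current: I = V / Z = 2.99 + j1.786 A = 3.483∠30.8° A.
Step 6 — Complex power: S = V·I* = 0.4383 - j162.7 VA.
Step 7 — Real power: P = Re(S) = 0.4383 W.
Step 8 — Reactive power: Q = Im(S) = -162.7 VAR.
Step 9 — Apparent power: |S| = 162.7 VA.
Step 10 — Power factor: PF = P/|S| = 0.002695 (leading).

(a) P = 0.4383 W  (b) Q = -162.7 VAR  (c) S = 162.7 VA  (d) PF = 0.002695 (leading)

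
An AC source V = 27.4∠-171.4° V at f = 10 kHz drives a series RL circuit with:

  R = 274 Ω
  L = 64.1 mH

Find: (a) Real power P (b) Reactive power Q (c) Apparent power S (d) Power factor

Step 1 — Angular frequency: ω = 2π·f = 2π·1e+04 = 6.283e+04 rad/s.
Step 2 — Component impedances:
  R: Z = R = 274 Ω
  L: Z = jωL = j·6.283e+04·0.0641 = 0 + j4028 Ω
Step 3 — Series combination: Z_total = R + L = 274 + j4028 Ω = 4037∠86.1° Ω.
Step 4 — Source phasor: V = 27.4∠-171.4° V = -27.09 - j4.097 V.
Step 5 — Current: I = V / Z = -0.001468 + j0.006627 A = 0.006788∠102.5° A.
Step 6 — Complex power: S = V·I* = 0.01262 + j0.1855 VA.
Step 7 — Real power: P = Re(S) = 0.01262 W.
Step 8 — Reactive power: Q = Im(S) = 0.1855 VAR.
Step 9 — Apparent power: |S| = 0.186 VA.
Step 10 — Power factor: PF = P/|S| = 0.06788 (lagging).

(a) P = 0.01262 W  (b) Q = 0.1855 VAR  (c) S = 0.186 VA  (d) PF = 0.06788 (lagging)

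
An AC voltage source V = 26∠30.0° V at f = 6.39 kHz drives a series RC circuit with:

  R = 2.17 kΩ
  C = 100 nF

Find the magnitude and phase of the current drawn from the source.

Step 1 — Angular frequency: ω = 2π·f = 2π·6390 = 4.015e+04 rad/s.
Step 2 — Component impedances:
  R: Z = R = 2170 Ω
  C: Z = 1/(jωC) = -j/(ω·C) = 0 - j249.1 Ω
Step 3 — Series combination: Z_total = R + C = 2170 - j249.1 Ω = 2184∠-6.5° Ω.
Step 4 — Source phasor: V = 26∠30.0° V = 22.52 + j13 V.
Step 5 — Ohm's law: I = V / Z_total = (22.52 + j13) / (2170 - j249.1) = 0.009563 + j0.007088 A.
Step 6 — Convert to polar: |I| = 0.0119 A, ∠I = 36.5°.

I = 0.0119∠36.5° A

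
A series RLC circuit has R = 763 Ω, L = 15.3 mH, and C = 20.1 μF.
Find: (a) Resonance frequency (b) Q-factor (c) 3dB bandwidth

Step 1 — Resonance condition Im(Z)=0 gives ω₀ = 1/√(LC).
Step 2 — ω₀ = 1/√(0.0153·2.01e-05) = 1803 rad/s.
Step 3 — f₀ = ω₀/(2π) = 287 Hz.
Step 4 — Series Q: Q = ω₀L/R = 1803·0.0153/763 = 0.03616.
Step 5 — 3dB bandwidth: Δω = ω₀/Q = 4.987e+04 rad/s; BW = Δω/(2π) = 7937 Hz.

(a) f₀ = 287 Hz  (b) Q = 0.03616  (c) BW = 7937 Hz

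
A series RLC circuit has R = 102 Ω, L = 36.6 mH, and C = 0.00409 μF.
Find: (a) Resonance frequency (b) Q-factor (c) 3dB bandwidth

Step 1 — Resonance: ω₀ = 1/√(LC) = 1/√(0.0366·4.09e-09) = 8.173e+04 rad/s.
Step 2 — f₀ = ω₀/(2π) = 1.301e+04 Hz.
Step 3 — Series Q: Q = ω₀L/R = 8.173e+04·0.0366/102 = 29.33.
Step 4 — Bandwidth: Δω = ω₀/Q = 2787 rad/s; BW = Δω/(2π) = 443.5 Hz.

(a) f₀ = 1.301e+04 Hz  (b) Q = 29.33  (c) BW = 443.5 Hz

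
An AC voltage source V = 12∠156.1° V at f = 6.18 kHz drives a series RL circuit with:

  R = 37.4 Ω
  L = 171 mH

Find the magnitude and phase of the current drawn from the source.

Step 1 — Angular frequency: ω = 2π·f = 2π·6180 = 3.883e+04 rad/s.
Step 2 — Component impedances:
  R: Z = R = 37.4 Ω
  L: Z = jωL = j·3.883e+04·0.171 = 0 + j6640 Ω
Step 3 — Series combination: Z_total = R + L = 37.4 + j6640 Ω = 6640∠89.7° Ω.
Step 4 — Source phasor: V = 12∠156.1° V = -10.97 + j4.862 V.
Step 5 — Ohm's law: I = V / Z_total = (-10.97 + j4.862) / (37.4 + j6640) = 0.0007229 + j0.001656 A.
Step 6 — Convert to polar: |I| = 0.001807 A, ∠I = 66.4°.

I = 0.001807∠66.4° A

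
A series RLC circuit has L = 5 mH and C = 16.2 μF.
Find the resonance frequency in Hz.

Step 1 — Resonance condition Im(Z)=0 gives ω₀ = 1/√(LC).
Step 2 — ω₀ = 1/√(0.005·1.62e-05) = 3514 rad/s.
Step 3 — f₀ = ω₀/(2π) = 559.2 Hz.

f₀ = 559.2 Hz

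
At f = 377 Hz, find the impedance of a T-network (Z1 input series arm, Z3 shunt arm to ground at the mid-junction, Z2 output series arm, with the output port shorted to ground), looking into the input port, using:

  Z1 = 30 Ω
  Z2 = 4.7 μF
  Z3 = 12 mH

Step 1 — Angular frequency: ω = 2π·f = 2π·377 = 2369 rad/s.
Step 2 — Component impedances:
  Z1: Z = R = 30 Ω
  Z2: Z = 1/(jωC) = -j/(ω·C) = 0 - j89.82 Ω
  Z3: Z = jωL = j·2369·0.012 = 0 + j28.43 Ω
Step 3 — With the output port shorted to ground, the output series arm Z2 runs from the junction to ground; the shunt arm Z3 also runs from the junction to ground. They appear in parallel: Z3 || Z2 = 0 + j41.59 Ω.
Step 4 — Series with input arm Z1: Z_in = Z1 + (Z3 || Z2) = 30 + j41.59 Ω = 51.28∠54.2° Ω.

Z = 30 + j41.59 Ω = 51.28∠54.2° Ω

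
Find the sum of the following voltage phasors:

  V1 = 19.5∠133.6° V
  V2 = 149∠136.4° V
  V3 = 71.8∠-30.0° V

Step 1 — Convert each phasor to rectangular form:
  V1 = 19.5·(cos(133.6°) + j·sin(133.6°)) = -13.45 + j14.12 V
  V2 = 149·(cos(136.4°) + j·sin(136.4°)) = -107.9 + j102.8 V
  V3 = 71.8·(cos(-30.0°) + j·sin(-30.0°)) = 62.18 - j35.9 V
Step 2 — Sum components: V_total = -59.17 + j80.97 V.
Step 3 — Convert to polar: |V_total| = 100.3 V, ∠V_total = 126.2°.

V_total = 100.3∠126.2° V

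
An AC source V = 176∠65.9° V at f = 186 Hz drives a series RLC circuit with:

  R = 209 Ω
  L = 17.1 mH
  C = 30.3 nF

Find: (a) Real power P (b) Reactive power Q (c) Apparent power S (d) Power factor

Step 1 — Angular frequency: ω = 2π·f = 2π·186 = 1169 rad/s.
Step 2 — Component impedances:
  R: Z = R = 209 Ω
  L: Z = jωL = j·1169·0.0171 = 0 + j19.98 Ω
  C: Z = 1/(jωC) = -j/(ω·C) = 0 - j2.824e+04 Ω
Step 3 — Series combination: Z_total = R + L + C = 209 - j2.822e+04 Ω = 2.822e+04∠-89.6° Ω.
Step 4 — Source phasor: V = 176∠65.9° V = 71.87 + j160.7 V.
Step 5 — Current: I = V / Z = -0.005674 + j0.002589 A = 0.006237∠155.5° A.
Step 6 — Complex power: S = V·I* = 0.008129 - j1.098 VA.
Step 7 — Real power: P = Re(S) = 0.008129 W.
Step 8 — Reactive power: Q = Im(S) = -1.098 VAR.
Step 9 — Apparent power: |S| = 1.098 VA.
Step 10 — Power factor: PF = P/|S| = 0.007406 (leading).

(a) P = 0.008129 W  (b) Q = -1.098 VAR  (c) S = 1.098 VA  (d) PF = 0.007406 (leading)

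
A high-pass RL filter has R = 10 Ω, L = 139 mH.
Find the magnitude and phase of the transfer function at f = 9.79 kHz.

Step 1 — Angular frequency: ω = 2π·9790 = 6.151e+04 rad/s.
Step 2 — Transfer function: H(jω) = jωL/(R + jωL).
Step 3 — Numerator jωL = j·8550; denominator R + jωL = 10 + j8550.
Step 4 — H = 1 + j0.00117.
Step 5 — Magnitude: |H| = 1 (-0.0 dB); phase: φ = 0.1°.

|H| = 1 (-0.0 dB), φ = 0.1°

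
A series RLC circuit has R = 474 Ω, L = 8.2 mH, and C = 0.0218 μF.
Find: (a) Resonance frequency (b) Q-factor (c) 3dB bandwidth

Step 1 — Resonance: ω₀ = 1/√(LC) = 1/√(0.0082·2.18e-08) = 7.479e+04 rad/s.
Step 2 — f₀ = ω₀/(2π) = 1.19e+04 Hz.
Step 3 — Series Q: Q = ω₀L/R = 7.479e+04·0.0082/474 = 1.294.
Step 4 — Bandwidth: Δω = ω₀/Q = 5.78e+04 rad/s; BW = Δω/(2π) = 9200 Hz.

(a) f₀ = 1.19e+04 Hz  (b) Q = 1.294  (c) BW = 9200 Hz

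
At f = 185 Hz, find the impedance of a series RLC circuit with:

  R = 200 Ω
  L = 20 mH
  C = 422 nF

Step 1 — Angular frequency: ω = 2π·f = 2π·185 = 1162 rad/s.
Step 2 — Component impedances:
  R: Z = R = 200 Ω
  L: Z = jωL = j·1162·0.02 = 0 + j23.25 Ω
  C: Z = 1/(jωC) = -j/(ω·C) = 0 - j2039 Ω
Step 3 — Series combination: Z_total = R + L + C = 200 - j2015 Ω = 2025∠-84.3° Ω.

Z = 200 - j2015 Ω = 2025∠-84.3° Ω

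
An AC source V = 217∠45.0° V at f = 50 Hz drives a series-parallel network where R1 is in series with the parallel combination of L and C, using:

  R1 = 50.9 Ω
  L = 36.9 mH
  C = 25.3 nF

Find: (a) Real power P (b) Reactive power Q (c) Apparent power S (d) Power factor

Step 1 — Angular frequency: ω = 2π·f = 2π·50 = 314.2 rad/s.
Step 2 — Component impedances:
  R1: Z = R = 50.9 Ω
  L: Z = jωL = j·314.2·0.0369 = 0 + j11.59 Ω
  C: Z = 1/(jωC) = -j/(ω·C) = 0 - j1.258e+05 Ω
Step 3 — Parallel branch: L || C = 1/(1/L + 1/C) = 0 + j11.59 Ω.
Step 4 — Series with R1: Z_total = R1 + (L || C) = 50.9 + j11.59 Ω = 52.2∠12.8° Ω.
Step 5 — Source phasor: V = 217∠45.0° V = 153.4 + j153.4 V.
Step 6 — Current: I = V / Z = 3.519 + j2.213 A = 4.157∠32.2° A.
Step 7 — Complex power: S = V·I* = 879.5 + j200.3 VA.
Step 8 — Real power: P = Re(S) = 879.5 W.
Step 9 — Reactive power: Q = Im(S) = 200.3 VAR.
Step 10 — Apparent power: |S| = 902 VA.
Step 11 — Power factor: PF = P/|S| = 0.975 (lagging).

(a) P = 879.5 W  (b) Q = 200.3 VAR  (c) S = 902 VA  (d) PF = 0.975 (lagging)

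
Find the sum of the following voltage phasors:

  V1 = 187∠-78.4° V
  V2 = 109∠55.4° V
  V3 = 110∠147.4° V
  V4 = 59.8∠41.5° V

Step 1 — Convert each phasor to rectangular form:
  V1 = 187·(cos(-78.4°) + j·sin(-78.4°)) = 37.6 - j183.2 V
  V2 = 109·(cos(55.4°) + j·sin(55.4°)) = 61.89 + j89.72 V
  V3 = 110·(cos(147.4°) + j·sin(147.4°)) = -92.67 + j59.26 V
  V4 = 59.8·(cos(41.5°) + j·sin(41.5°)) = 44.79 + j39.62 V
Step 2 — Sum components: V_total = 51.61 + j5.431 V.
Step 3 — Convert to polar: |V_total| = 51.9 V, ∠V_total = 6.0°.

V_total = 51.9∠6.0° V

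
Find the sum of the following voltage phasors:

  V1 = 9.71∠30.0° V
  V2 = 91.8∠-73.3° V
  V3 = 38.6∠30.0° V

Step 1 — Convert each phasor to rectangular form:
  V1 = 9.71·(cos(30.0°) + j·sin(30.0°)) = 8.409 + j4.855 V
  V2 = 91.8·(cos(-73.3°) + j·sin(-73.3°)) = 26.38 - j87.93 V
  V3 = 38.6·(cos(30.0°) + j·sin(30.0°)) = 33.43 + j19.3 V
Step 2 — Sum components: V_total = 68.22 - j63.77 V.
Step 3 — Convert to polar: |V_total| = 93.38 V, ∠V_total = -43.1°.

V_total = 93.38∠-43.1° V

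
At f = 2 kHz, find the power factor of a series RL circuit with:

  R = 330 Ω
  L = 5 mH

Step 1 — Angular frequency: ω = 2π·f = 2π·2000 = 1.257e+04 rad/s.
Step 2 — Component impedances:
  R: Z = R = 330 Ω
  L: Z = jωL = j·1.257e+04·0.005 = 0 + j62.83 Ω
Step 3 — Series combination: Z_total = R + L = 330 + j62.83 Ω = 335.9∠10.8° Ω.
Step 4 — Power factor: PF = cos(φ) = Re(Z)/|Z| = 330/335.9 = 0.9824.
Step 5 — Type: Im(Z) = 62.83 ⇒ lagging (phase φ = 10.8°).

PF = 0.9824 (lagging, φ = 10.8°)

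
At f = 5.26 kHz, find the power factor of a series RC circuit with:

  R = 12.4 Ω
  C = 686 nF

Step 1 — Angular frequency: ω = 2π·f = 2π·5260 = 3.305e+04 rad/s.
Step 2 — Component impedances:
  R: Z = R = 12.4 Ω
  C: Z = 1/(jωC) = -j/(ω·C) = 0 - j44.11 Ω
Step 3 — Series combination: Z_total = R + C = 12.4 - j44.11 Ω = 45.82∠-74.3° Ω.
Step 4 — Power factor: PF = cos(φ) = Re(Z)/|Z| = 12.4/45.82 = 0.2706.
Step 5 — Type: Im(Z) = -44.11 ⇒ leading (phase φ = -74.3°).

PF = 0.2706 (leading, φ = -74.3°)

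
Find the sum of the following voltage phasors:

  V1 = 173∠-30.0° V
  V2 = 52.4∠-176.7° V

Step 1 — Convert each phasor to rectangular form:
  V1 = 173·(cos(-30.0°) + j·sin(-30.0°)) = 149.8 - j86.5 V
  V2 = 52.4·(cos(-176.7°) + j·sin(-176.7°)) = -52.31 - j3.016 V
Step 2 — Sum components: V_total = 97.51 - j89.52 V.
Step 3 — Convert to polar: |V_total| = 132.4 V, ∠V_total = -42.6°.

V_total = 132.4∠-42.6° V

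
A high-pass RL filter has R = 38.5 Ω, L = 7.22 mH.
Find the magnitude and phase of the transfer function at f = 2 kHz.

Step 1 — Angular frequency: ω = 2π·2000 = 1.257e+04 rad/s.
Step 2 — Transfer function: H(jω) = jωL/(R + jωL).
Step 3 — Numerator jωL = j·90.73; denominator R + jωL = 38.5 + j90.73.
Step 4 — H = 0.8474 + j0.3596.
Step 5 — Magnitude: |H| = 0.9205 (-0.7 dB); phase: φ = 23.0°.

|H| = 0.9205 (-0.7 dB), φ = 23.0°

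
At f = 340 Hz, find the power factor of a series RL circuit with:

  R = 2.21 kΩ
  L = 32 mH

Step 1 — Angular frequency: ω = 2π·f = 2π·340 = 2136 rad/s.
Step 2 — Component impedances:
  R: Z = R = 2210 Ω
  L: Z = jωL = j·2136·0.032 = 0 + j68.36 Ω
Step 3 — Series combination: Z_total = R + L = 2210 + j68.36 Ω = 2211∠1.8° Ω.
Step 4 — Power factor: PF = cos(φ) = Re(Z)/|Z| = 2210/2211 = 0.9995.
Step 5 — Type: Im(Z) = 68.36 ⇒ lagging (phase φ = 1.8°).

PF = 0.9995 (lagging, φ = 1.8°)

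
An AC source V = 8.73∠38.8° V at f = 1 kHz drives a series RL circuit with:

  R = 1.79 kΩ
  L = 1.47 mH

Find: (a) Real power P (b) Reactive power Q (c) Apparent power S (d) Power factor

Step 1 — Angular frequency: ω = 2π·f = 2π·1000 = 6283 rad/s.
Step 2 — Component impedances:
  R: Z = R = 1790 Ω
  L: Z = jωL = j·6283·0.00147 = 0 + j9.236 Ω
Step 3 — Series combination: Z_total = R + L = 1790 + j9.236 Ω = 1790∠0.3° Ω.
Step 4 — Source phasor: V = 8.73∠38.8° V = 6.804 + j5.47 V.
Step 5 — Current: I = V / Z = 0.003817 + j0.003036 A = 0.004877∠38.5° A.
Step 6 — Complex power: S = V·I* = 0.04258 + j0.0002197 VA.
Step 7 — Real power: P = Re(S) = 0.04258 W.
Step 8 — Reactive power: Q = Im(S) = 0.0002197 VAR.
Step 9 — Apparent power: |S| = 0.04258 VA.
Step 10 — Power factor: PF = P/|S| = 1 (lagging).

(a) P = 0.04258 W  (b) Q = 0.0002197 VAR  (c) S = 0.04258 VA  (d) PF = 1 (lagging)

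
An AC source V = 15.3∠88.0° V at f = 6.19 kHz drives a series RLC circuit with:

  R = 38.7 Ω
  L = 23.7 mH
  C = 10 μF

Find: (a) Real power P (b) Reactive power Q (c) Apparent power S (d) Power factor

Step 1 — Angular frequency: ω = 2π·f = 2π·6190 = 3.889e+04 rad/s.
Step 2 — Component impedances:
  R: Z = R = 38.7 Ω
  L: Z = jωL = j·3.889e+04·0.0237 = 0 + j921.8 Ω
  C: Z = 1/(jωC) = -j/(ω·C) = 0 - j2.571 Ω
Step 3 — Series combination: Z_total = R + L + C = 38.7 + j919.2 Ω = 920∠87.6° Ω.
Step 4 — Source phasor: V = 15.3∠88.0° V = 0.534 + j15.29 V.
Step 5 — Current: I = V / Z = 0.01663 + j0.0001193 A = 0.01663∠0.4° A.
Step 6 — Complex power: S = V·I* = 0.0107 + j0.2542 VA.
Step 7 — Real power: P = Re(S) = 0.0107 W.
Step 8 — Reactive power: Q = Im(S) = 0.2542 VAR.
Step 9 — Apparent power: |S| = 0.2544 VA.
Step 10 — Power factor: PF = P/|S| = 0.04206 (lagging).

(a) P = 0.0107 W  (b) Q = 0.2542 VAR  (c) S = 0.2544 VA  (d) PF = 0.04206 (lagging)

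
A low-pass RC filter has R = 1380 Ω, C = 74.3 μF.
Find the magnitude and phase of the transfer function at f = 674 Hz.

Step 1 — Angular frequency: ω = 2π·674 = 4235 rad/s.
Step 2 — Transfer function: H(jω) = 1/(1 + jωRC).
Step 3 — Denominator: 1 + jωRC = 1 + j·4235·1380·7.43e-05 = 1 + j434.2.
Step 4 — H = 5.304e-06 - j0.002303.
Step 5 — Magnitude: |H| = 0.002303 (-52.8 dB); phase: φ = -89.9°.

|H| = 0.002303 (-52.8 dB), φ = -89.9°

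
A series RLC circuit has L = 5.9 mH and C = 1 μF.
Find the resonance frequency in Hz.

Step 1 — Resonance condition Im(Z)=0 gives ω₀ = 1/√(LC).
Step 2 — ω₀ = 1/√(0.0059·1e-06) = 1.302e+04 rad/s.
Step 3 — f₀ = ω₀/(2π) = 2072 Hz.

f₀ = 2072 Hz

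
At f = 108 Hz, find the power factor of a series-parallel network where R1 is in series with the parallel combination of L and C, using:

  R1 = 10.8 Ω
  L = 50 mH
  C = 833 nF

Step 1 — Angular frequency: ω = 2π·f = 2π·108 = 678.6 rad/s.
Step 2 — Component impedances:
  R1: Z = R = 10.8 Ω
  L: Z = jωL = j·678.6·0.05 = 0 + j33.93 Ω
  C: Z = 1/(jωC) = -j/(ω·C) = 0 - j1769 Ω
Step 3 — Parallel branch: L || C = 1/(1/L + 1/C) = 0 + j34.59 Ω.
Step 4 — Series with R1: Z_total = R1 + (L || C) = 10.8 + j34.59 Ω = 36.24∠72.7° Ω.
Step 5 — Power factor: PF = cos(φ) = Re(Z)/|Z| = 10.8/36.24 = 0.298.
Step 6 — Type: Im(Z) = 34.59 ⇒ lagging (phase φ = 72.7°).

PF = 0.298 (lagging, φ = 72.7°)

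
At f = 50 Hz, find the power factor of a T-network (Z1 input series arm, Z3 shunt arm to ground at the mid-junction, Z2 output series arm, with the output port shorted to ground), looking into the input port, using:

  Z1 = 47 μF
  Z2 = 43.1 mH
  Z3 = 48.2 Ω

Step 1 — Angular frequency: ω = 2π·f = 2π·50 = 314.2 rad/s.
Step 2 — Component impedances:
  Z1: Z = 1/(jωC) = -j/(ω·C) = 0 - j67.73 Ω
  Z2: Z = jωL = j·314.2·0.0431 = 0 + j13.54 Ω
  Z3: Z = R = 48.2 Ω
Step 3 — With the output port shorted to ground, the output series arm Z2 runs from the junction to ground; the shunt arm Z3 also runs from the junction to ground. They appear in parallel: Z3 || Z2 = 3.525 + j12.55 Ω.
Step 4 — Series with input arm Z1: Z_in = Z1 + (Z3 || Z2) = 3.525 - j55.18 Ω = 55.29∠-86.3° Ω.
Step 5 — Power factor: PF = cos(φ) = Re(Z)/|Z| = 3.5255/55.288 = 0.06377.
Step 6 — Type: Im(Z) = -55.18 ⇒ leading (phase φ = -86.3°).

PF = 0.06377 (leading, φ = -86.3°)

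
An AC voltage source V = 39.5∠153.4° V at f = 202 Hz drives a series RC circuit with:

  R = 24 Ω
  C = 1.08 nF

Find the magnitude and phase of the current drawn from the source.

Step 1 — Angular frequency: ω = 2π·f = 2π·202 = 1269 rad/s.
Step 2 — Component impedances:
  R: Z = R = 24 Ω
  C: Z = 1/(jωC) = -j/(ω·C) = 0 - j7.295e+05 Ω
Step 3 — Series combination: Z_total = R + C = 24 - j7.295e+05 Ω = 7.295e+05∠-90.0° Ω.
Step 4 — Source phasor: V = 39.5∠153.4° V = -35.32 + j17.69 V.
Step 5 — Ohm's law: I = V / Z_total = (-35.32 + j17.69) / (24 - j7.295e+05) = -2.425e-05 - j4.841e-05 A.
Step 6 — Convert to polar: |I| = 5.414e-05 A, ∠I = -116.6°.

I = 5.414e-05∠-116.6° A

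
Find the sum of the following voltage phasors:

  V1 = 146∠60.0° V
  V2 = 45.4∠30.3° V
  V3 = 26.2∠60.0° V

Step 1 — Convert each phasor to rectangular form:
  V1 = 146·(cos(60.0°) + j·sin(60.0°)) = 73 + j126.4 V
  V2 = 45.4·(cos(30.3°) + j·sin(30.3°)) = 39.2 + j22.91 V
  V3 = 26.2·(cos(60.0°) + j·sin(60.0°)) = 13.1 + j22.69 V
Step 2 — Sum components: V_total = 125.3 + j172 V.
Step 3 — Convert to polar: |V_total| = 212.8 V, ∠V_total = 53.9°.

V_total = 212.8∠53.9° V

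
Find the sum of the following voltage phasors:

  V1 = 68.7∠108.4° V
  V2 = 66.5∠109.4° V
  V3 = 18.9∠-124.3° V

Step 1 — Convert each phasor to rectangular form:
  V1 = 68.7·(cos(108.4°) + j·sin(108.4°)) = -21.69 + j65.19 V
  V2 = 66.5·(cos(109.4°) + j·sin(109.4°)) = -22.09 + j62.72 V
  V3 = 18.9·(cos(-124.3°) + j·sin(-124.3°)) = -10.65 - j15.61 V
Step 2 — Sum components: V_total = -54.42 + j112.3 V.
Step 3 — Convert to polar: |V_total| = 124.8 V, ∠V_total = 115.9°.

V_total = 124.8∠115.9° V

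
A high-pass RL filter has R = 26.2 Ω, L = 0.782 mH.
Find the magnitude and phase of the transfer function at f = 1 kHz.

Step 1 — Angular frequency: ω = 2π·1000 = 6283 rad/s.
Step 2 — Transfer function: H(jω) = jωL/(R + jωL).
Step 3 — Numerator jωL = j·4.913; denominator R + jωL = 26.2 + j4.913.
Step 4 — H = 0.03397 + j0.1812.
Step 5 — Magnitude: |H| = 0.1843 (-14.7 dB); phase: φ = 79.4°.

|H| = 0.1843 (-14.7 dB), φ = 79.4°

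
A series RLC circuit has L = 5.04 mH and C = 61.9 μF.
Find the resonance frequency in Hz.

Step 1 — Resonance condition Im(Z)=0 gives ω₀ = 1/√(LC).
Step 2 — ω₀ = 1/√(0.00504·6.19e-05) = 1790 rad/s.
Step 3 — f₀ = ω₀/(2π) = 284.9 Hz.

f₀ = 284.9 Hz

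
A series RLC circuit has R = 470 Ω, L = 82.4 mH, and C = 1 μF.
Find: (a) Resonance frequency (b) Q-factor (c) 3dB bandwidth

Step 1 — Resonance condition Im(Z)=0 gives ω₀ = 1/√(LC).
Step 2 — ω₀ = 1/√(0.0824·1e-06) = 3484 rad/s.
Step 3 — f₀ = ω₀/(2π) = 554.4 Hz.
Step 4 — Series Q: Q = ω₀L/R = 3484·0.0824/470 = 0.6108.
Step 5 — 3dB bandwidth: Δω = ω₀/Q = 5704 rad/s; BW = Δω/(2π) = 907.8 Hz.

(a) f₀ = 554.4 Hz  (b) Q = 0.6108  (c) BW = 907.8 Hz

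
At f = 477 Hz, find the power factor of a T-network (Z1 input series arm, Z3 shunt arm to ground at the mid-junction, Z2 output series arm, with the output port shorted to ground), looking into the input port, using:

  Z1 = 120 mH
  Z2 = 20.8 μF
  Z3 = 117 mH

Step 1 — Angular frequency: ω = 2π·f = 2π·477 = 2997 rad/s.
Step 2 — Component impedances:
  Z1: Z = jωL = j·2997·0.12 = 0 + j359.6 Ω
  Z2: Z = 1/(jωC) = -j/(ω·C) = 0 - j16.04 Ω
  Z3: Z = jωL = j·2997·0.117 = 0 + j350.7 Ω
Step 3 — With the output port shorted to ground, the output series arm Z2 runs from the junction to ground; the shunt arm Z3 also runs from the junction to ground. They appear in parallel: Z3 || Z2 = 0 - j16.81 Ω.
Step 4 — Series with input arm Z1: Z_in = Z1 + (Z3 || Z2) = 0 + j342.8 Ω = 342.8∠90.0° Ω.
Step 5 — Power factor: PF = cos(φ) = Re(Z)/|Z| = 0/342.8 = 0.
Step 6 — Type: Im(Z) = 342.8 ⇒ lagging (phase φ = 90.0°).

PF = 0 (lagging, φ = 90.0°)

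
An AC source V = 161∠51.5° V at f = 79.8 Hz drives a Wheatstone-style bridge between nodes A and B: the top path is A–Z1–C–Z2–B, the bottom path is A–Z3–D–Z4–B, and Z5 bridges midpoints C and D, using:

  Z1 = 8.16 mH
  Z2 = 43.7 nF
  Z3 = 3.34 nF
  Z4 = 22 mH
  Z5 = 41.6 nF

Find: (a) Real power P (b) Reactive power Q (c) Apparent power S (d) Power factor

Step 1 — Angular frequency: ω = 2π·f = 2π·79.8 = 501.4 rad/s.
Step 2 — Component impedances:
  Z1: Z = jωL = j·501.4·0.00816 = 0 + j4.091 Ω
  Z2: Z = 1/(jωC) = -j/(ω·C) = 0 - j4.564e+04 Ω
  Z3: Z = 1/(jωC) = -j/(ω·C) = 0 - j5.971e+05 Ω
  Z4: Z = jωL = j·501.4·0.022 = 0 + j11.03 Ω
  Z5: Z = 1/(jωC) = -j/(ω·C) = 0 - j4.794e+04 Ω
Step 3 — Bridge requires nodal analysis (the Z5 bridge couples midpoints C and D, so the two paths cannot be reduced to a simple series/parallel combination). Setting node B to ground and injecting 1 A at node A, the 3-node admittance system at A, C, D solves to V_A = Z_AB = 0 - j2.249e+04 Ω = 2.249e+04∠-90.0° Ω.
Step 4 — Source phasor: V = 161∠51.5° V = 100.2 + j126 V.
Step 5 — Current: I = V / Z = -0.005602 + j0.004456 A = 0.007158∠141.5° A.
Step 6 — Complex power: S = V·I* = 0 - j1.152 VA.
Step 7 — Real power: P = Re(S) = 0 W.
Step 8 — Reactive power: Q = Im(S) = -1.152 VAR.
Step 9 — Apparent power: |S| = 1.152 VA.
Step 10 — Power factor: PF = P/|S| = 0 (leading).

(a) P = 0 W  (b) Q = -1.152 VAR  (c) S = 1.152 VA  (d) PF = 0 (leading)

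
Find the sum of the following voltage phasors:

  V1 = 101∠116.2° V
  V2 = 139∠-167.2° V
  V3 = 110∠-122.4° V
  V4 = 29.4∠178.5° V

Step 1 — Convert each phasor to rectangular form:
  V1 = 101·(cos(116.2°) + j·sin(116.2°)) = -44.59 + j90.62 V
  V2 = 139·(cos(-167.2°) + j·sin(-167.2°)) = -135.5 - j30.8 V
  V3 = 110·(cos(-122.4°) + j·sin(-122.4°)) = -58.94 - j92.88 V
  V4 = 29.4·(cos(178.5°) + j·sin(178.5°)) = -29.39 + j0.7696 V
Step 2 — Sum components: V_total = -268.5 - j32.28 V.
Step 3 — Convert to polar: |V_total| = 270.4 V, ∠V_total = -173.1°.

V_total = 270.4∠-173.1° V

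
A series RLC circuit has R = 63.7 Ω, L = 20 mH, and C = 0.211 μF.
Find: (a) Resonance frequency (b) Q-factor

Step 1 — Resonance condition Im(Z)=0 gives ω₀ = 1/√(LC).
Step 2 — ω₀ = 1/√(0.02·2.11e-07) = 1.539e+04 rad/s.
Step 3 — f₀ = ω₀/(2π) = 2450 Hz.
Step 4 — Series Q: Q = ω₀L/R = 1.539e+04·0.02/63.7 = 4.833.

(a) f₀ = 2450 Hz  (b) Q = 4.833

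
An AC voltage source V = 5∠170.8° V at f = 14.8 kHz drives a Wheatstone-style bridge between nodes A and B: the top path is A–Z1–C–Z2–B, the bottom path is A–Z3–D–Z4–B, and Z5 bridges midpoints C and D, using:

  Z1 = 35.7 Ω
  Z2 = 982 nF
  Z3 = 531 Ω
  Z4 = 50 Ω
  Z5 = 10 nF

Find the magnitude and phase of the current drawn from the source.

Step 1 — Angular frequency: ω = 2π·f = 2π·1.48e+04 = 9.299e+04 rad/s.
Step 2 — Component impedances:
  Z1: Z = R = 35.7 Ω
  Z2: Z = 1/(jωC) = -j/(ω·C) = 0 - j10.95 Ω
  Z3: Z = R = 531 Ω
  Z4: Z = R = 50 Ω
  Z5: Z = 1/(jωC) = -j/(ω·C) = 0 - j1075 Ω
Step 3 — Bridge requires nodal analysis (the Z5 bridge couples midpoints C and D, so the two paths cannot be reduced to a simple series/parallel combination). Setting node B to ground and injecting 1 A at node A, the 3-node admittance system at A, C, D solves to V_A = Z_AB = 33.86 - j9.643 Ω = 35.2∠-15.9° Ω.
Step 4 — Source phasor: V = 5∠170.8° V = -4.936 + j0.7994 V.
Step 5 — Ohm's law: I = V / Z_total = (-4.936 + j0.7994) / (33.86 - j9.643) = -0.1411 - j0.01657 A.
Step 6 — Convert to polar: |I| = 0.142 A, ∠I = -173.3°.

I = 0.142∠-173.3° A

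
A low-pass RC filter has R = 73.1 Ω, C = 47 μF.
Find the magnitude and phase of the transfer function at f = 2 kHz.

Step 1 — Angular frequency: ω = 2π·2000 = 1.257e+04 rad/s.
Step 2 — Transfer function: H(jω) = 1/(1 + jωRC).
Step 3 — Denominator: 1 + jωRC = 1 + j·1.257e+04·73.1·4.7e-05 = 1 + j43.17.
Step 4 — H = 0.0005362 - j0.02315.
Step 5 — Magnitude: |H| = 0.02316 (-32.7 dB); phase: φ = -88.7°.

|H| = 0.02316 (-32.7 dB), φ = -88.7°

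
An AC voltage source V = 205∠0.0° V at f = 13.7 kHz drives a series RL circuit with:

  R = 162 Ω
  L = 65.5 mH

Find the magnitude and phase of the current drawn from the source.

Step 1 — Angular frequency: ω = 2π·f = 2π·1.37e+04 = 8.608e+04 rad/s.
Step 2 — Component impedances:
  R: Z = R = 162 Ω
  L: Z = jωL = j·8.608e+04·0.0655 = 0 + j5638 Ω
Step 3 — Series combination: Z_total = R + L = 162 + j5638 Ω = 5641∠88.4° Ω.
Step 4 — Source phasor: V = 205∠0.0° V = 205 V.
Step 5 — Ohm's law: I = V / Z_total = (205) / (162 + j5638) = 0.001044 - j0.03633 A.
Step 6 — Convert to polar: |I| = 0.03634 A, ∠I = -88.4°.

I = 0.03634∠-88.4° A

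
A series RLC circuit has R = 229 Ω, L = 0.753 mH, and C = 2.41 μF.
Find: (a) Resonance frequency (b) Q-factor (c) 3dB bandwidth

Step 1 — Resonance condition Im(Z)=0 gives ω₀ = 1/√(LC).
Step 2 — ω₀ = 1/√(0.000753·2.41e-06) = 2.347e+04 rad/s.
Step 3 — f₀ = ω₀/(2π) = 3736 Hz.
Step 4 — Series Q: Q = ω₀L/R = 2.347e+04·0.000753/229 = 0.07719.
Step 5 — 3dB bandwidth: Δω = ω₀/Q = 3.041e+05 rad/s; BW = Δω/(2π) = 4.84e+04 Hz.

(a) f₀ = 3736 Hz  (b) Q = 0.07719  (c) BW = 4.84e+04 Hz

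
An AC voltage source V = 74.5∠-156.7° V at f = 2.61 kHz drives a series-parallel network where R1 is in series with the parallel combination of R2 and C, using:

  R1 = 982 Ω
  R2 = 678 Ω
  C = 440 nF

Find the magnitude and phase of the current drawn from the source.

Step 1 — Angular frequency: ω = 2π·f = 2π·2610 = 1.64e+04 rad/s.
Step 2 — Component impedances:
  R1: Z = R = 982 Ω
  R2: Z = R = 678 Ω
  C: Z = 1/(jωC) = -j/(ω·C) = 0 - j138.6 Ω
Step 3 — Parallel branch: R2 || C = 1/(1/R2 + 1/C) = 27.19 - j133 Ω.
Step 4 — Series with R1: Z_total = R1 + (R2 || C) = 1009 - j133 Ω = 1018∠-7.5° Ω.
Step 5 — Source phasor: V = 74.5∠-156.7° V = -68.42 - j29.47 V.
Step 6 — Ohm's law: I = V / Z_total = (-68.42 - j29.47) / (1009 - j133) = -0.06286 - j0.03749 A.
Step 7 — Convert to polar: |I| = 0.07319 A, ∠I = -149.2°.

I = 0.07319∠-149.2° A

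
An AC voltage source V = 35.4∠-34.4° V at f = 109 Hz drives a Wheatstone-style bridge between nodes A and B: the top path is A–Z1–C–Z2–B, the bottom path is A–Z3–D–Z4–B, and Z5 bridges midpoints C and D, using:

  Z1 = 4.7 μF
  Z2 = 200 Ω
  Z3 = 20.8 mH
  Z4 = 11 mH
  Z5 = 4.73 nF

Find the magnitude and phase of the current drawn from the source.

Step 1 — Angular frequency: ω = 2π·f = 2π·109 = 684.9 rad/s.
Step 2 — Component impedances:
  Z1: Z = 1/(jωC) = -j/(ω·C) = 0 - j310.7 Ω
  Z2: Z = R = 200 Ω
  Z3: Z = jωL = j·684.9·0.0208 = 0 + j14.25 Ω
  Z4: Z = jωL = j·684.9·0.011 = 0 + j7.534 Ω
  Z5: Z = 1/(jωC) = -j/(ω·C) = 0 - j3.087e+05 Ω
Step 3 — Bridge requires nodal analysis (the Z5 bridge couples midpoints C and D, so the two paths cannot be reduced to a simple series/parallel combination). Setting node B to ground and injecting 1 A at node A, the 3-node admittance system at A, C, D solves to V_A = Z_AB = 0.7684 + j22.89 Ω = 22.9∠88.1° Ω.
Step 4 — Source phasor: V = 35.4∠-34.4° V = 29.21 - j20 V.
Step 5 — Ohm's law: I = V / Z_total = (29.21 - j20) / (0.7684 + j22.89) = -0.83 - j1.304 A.
Step 6 — Convert to polar: |I| = 1.546 A, ∠I = -122.5°.

I = 1.546∠-122.5° A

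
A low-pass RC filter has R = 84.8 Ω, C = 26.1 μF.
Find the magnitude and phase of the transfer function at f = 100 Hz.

Step 1 — Angular frequency: ω = 2π·100 = 628.3 rad/s.
Step 2 — Transfer function: H(jω) = 1/(1 + jωRC).
Step 3 — Denominator: 1 + jωRC = 1 + j·628.3·84.8·2.61e-05 = 1 + j1.391.
Step 4 — H = 0.3408 - j0.474.
Step 5 — Magnitude: |H| = 0.5838 (-4.7 dB); phase: φ = -54.3°.

|H| = 0.5838 (-4.7 dB), φ = -54.3°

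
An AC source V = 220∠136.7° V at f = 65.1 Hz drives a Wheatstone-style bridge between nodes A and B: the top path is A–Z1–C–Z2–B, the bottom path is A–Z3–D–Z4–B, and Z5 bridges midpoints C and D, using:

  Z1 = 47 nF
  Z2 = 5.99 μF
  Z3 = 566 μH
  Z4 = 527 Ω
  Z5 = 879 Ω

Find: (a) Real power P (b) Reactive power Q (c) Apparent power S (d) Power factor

Step 1 — Angular frequency: ω = 2π·f = 2π·65.1 = 409 rad/s.
Step 2 — Component impedances:
  Z1: Z = 1/(jωC) = -j/(ω·C) = 0 - j5.202e+04 Ω
  Z2: Z = 1/(jωC) = -j/(ω·C) = 0 - j408.1 Ω
  Z3: Z = jωL = j·409·0.000566 = 0 + j0.2315 Ω
  Z4: Z = R = 527 Ω
  Z5: Z = R = 879 Ω
Step 3 — Bridge requires nodal analysis (the Z5 bridge couples midpoints C and D, so the two paths cannot be reduced to a simple series/parallel combination). Setting node B to ground and injecting 1 A at node A, the 3-node admittance system at A, C, D solves to V_A = Z_AB = 345.8 - j54.28 Ω = 350.1∠-8.9° Ω.
Step 4 — Source phasor: V = 220∠136.7° V = -160.1 + j150.9 V.
Step 5 — Current: I = V / Z = -0.5187 + j0.3549 A = 0.6284∠145.6° A.
Step 6 — Complex power: S = V·I* = 136.6 - j21.44 VA.
Step 7 — Real power: P = Re(S) = 136.6 W.
Step 8 — Reactive power: Q = Im(S) = -21.44 VAR.
Step 9 — Apparent power: |S| = 138.3 VA.
Step 10 — Power factor: PF = P/|S| = 0.9879 (leading).

(a) P = 136.6 W  (b) Q = -21.44 VAR  (c) S = 138.3 VA  (d) PF = 0.9879 (leading)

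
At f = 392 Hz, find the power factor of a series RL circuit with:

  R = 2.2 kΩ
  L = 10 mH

Step 1 — Angular frequency: ω = 2π·f = 2π·392 = 2463 rad/s.
Step 2 — Component impedances:
  R: Z = R = 2200 Ω
  L: Z = jωL = j·2463·0.01 = 0 + j24.63 Ω
Step 3 — Series combination: Z_total = R + L = 2200 + j24.63 Ω = 2200∠0.6° Ω.
Step 4 — Power factor: PF = cos(φ) = Re(Z)/|Z| = 2200/2200.14 = 0.9999.
Step 5 — Type: Im(Z) = 24.63 ⇒ lagging (phase φ = 0.6°).

PF = 0.9999 (lagging, φ = 0.6°)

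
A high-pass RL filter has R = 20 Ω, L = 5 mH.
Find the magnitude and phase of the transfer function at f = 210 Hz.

Step 1 — Angular frequency: ω = 2π·210 = 1319 rad/s.
Step 2 — Transfer function: H(jω) = jωL/(R + jωL).
Step 3 — Numerator jωL = j·6.597; denominator R + jωL = 20 + j6.597.
Step 4 — H = 0.09813 + j0.2975.
Step 5 — Magnitude: |H| = 0.3133 (-10.1 dB); phase: φ = 71.7°.

|H| = 0.3133 (-10.1 dB), φ = 71.7°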